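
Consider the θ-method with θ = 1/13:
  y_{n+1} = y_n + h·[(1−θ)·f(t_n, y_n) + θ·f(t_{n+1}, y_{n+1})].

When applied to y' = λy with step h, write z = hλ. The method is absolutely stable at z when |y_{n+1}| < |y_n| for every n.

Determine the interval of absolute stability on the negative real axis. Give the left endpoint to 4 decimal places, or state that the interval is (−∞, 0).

Test eqn y'=λy, z=hλ:
  y_{n+1} = y_n + z·[12/13·y_n + 1/13·y_{n+1}] ⇒ (1 − 1/13z)y_{n+1} = (1 + 12/13z)y_n
  ⇒ R(z) = (1 + 12/13z)/(1 − 1/13z).

Boundary: |R(x)|=1, x<0.
x=-0.36: |R|=0.6497
R=−1: 1+12/13x = −1+1/13x ⇒ -11/13x=2 ⇒ x=2/(-11/13)=-2.3636
Confirm numerically:
  x=-2.143: |R|=0.83973 <1
  x=-1.714: |R|=0.51434 <1
  x=-1.279: |R|=0.16444 <1
  x=-1.096: |R|=0.01078 <1
  x=-2.863: |R|=1.34628 >1
  x=-2.593: |R|=1.16180 >1
Interval (-2.3636, 0).

(-2.3636, 0).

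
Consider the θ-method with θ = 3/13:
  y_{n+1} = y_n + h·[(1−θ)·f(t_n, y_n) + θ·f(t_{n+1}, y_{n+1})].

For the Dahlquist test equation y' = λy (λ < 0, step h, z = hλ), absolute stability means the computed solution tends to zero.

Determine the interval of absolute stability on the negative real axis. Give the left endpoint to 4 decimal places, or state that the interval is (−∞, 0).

(-3.7143, 0).

Test eqn y'=λy, z=hλ:
  y_{n+1} = y_n + z·[10/13·y_n + 3/13·y_{n+1}] ⇒ (1 − 3/13z)y_{n+1} = (1 + 10/13z)y_n
  R(z) = (1 + 10/13z)/(1 − 3/13z).

Boundary: |R(x)|=1, x<0.
x=-1.26: |R|=0.0238
R=−1: 1+10/13x = −1+3/13x ⇒ -7/13x=2 ⇒ x=2/(-7/13)=-3.7143
Confirm numerically:
  x=-3.611: |R|=0.96966 <1
  x=-2.131: |R|=0.42851 <1
  x=-1.823: |R|=0.28318 <1
  x=-4.047: |R|=1.09264 >1
  x=-3.912: |R|=1.05595 >1
Stable set (-3.7143, 0).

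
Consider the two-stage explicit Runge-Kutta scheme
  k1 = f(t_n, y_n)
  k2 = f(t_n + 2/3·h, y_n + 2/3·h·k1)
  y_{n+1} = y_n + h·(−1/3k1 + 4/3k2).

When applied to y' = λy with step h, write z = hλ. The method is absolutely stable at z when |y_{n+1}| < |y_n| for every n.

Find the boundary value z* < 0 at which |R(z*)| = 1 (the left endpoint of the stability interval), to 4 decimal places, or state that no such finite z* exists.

left endpoint -1.1250.

With y'=λy (z=hλ):
  k1=λy_n ⇒ h·k1=z·y_n;  k2=λ(1+2/3z)y_n ⇒ h·k2=z(1+2/3z)y_n
  y_{n+1}/y_n = 1 − 1/3z + 4/3z(1+2/3z) = 1 + z + 8/9z²
  R(z) = 1 + z + 8/9z².

Solve |R(x)|<1 on ℝ⁻.
x=-0.59: |R|=0.7194
R=1: x+8/9x²=0 ⇒ x=−9/8=-1.1250; min R=1−1/(4·8/9)=0.7188>−1
Confirm numerically:
  x=-1.013: |R|=0.89915 <1
  x=-0.732: |R|=0.74429 <1
  x=-0.693: |R|=0.73389 <1
  x=-0.674: |R|=0.72980 <1
  x=-1.470: |R|=1.45080 >1
  x=-1.340: |R|=1.25609 >1
Interval (-1.1250, 0).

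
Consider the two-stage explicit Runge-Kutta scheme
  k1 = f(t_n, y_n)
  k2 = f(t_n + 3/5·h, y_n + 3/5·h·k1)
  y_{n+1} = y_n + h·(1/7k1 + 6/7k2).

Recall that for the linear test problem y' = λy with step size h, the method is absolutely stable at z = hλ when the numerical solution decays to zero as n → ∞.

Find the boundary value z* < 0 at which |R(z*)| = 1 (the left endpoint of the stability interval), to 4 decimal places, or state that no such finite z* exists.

With y'=λy (z=hλ):
  k1=λy_n ⇒ h·k1=z·y_n;  k2=λ(1+3/5z)y_n ⇒ h·k2=z(1+3/5z)y_n
  y_{n+1}/y_n = 1 + 1/7z + 6/7z(1+3/5z) = 1 + z + 18/35z²
  Hence R(z) = 1 + z + 18/35z².

Need |R(x)|<1, x<0.
x=-1.58: |R|=0.7039
R=1: x+18/35x²=0 ⇒ x=−35/18=-1.9444; min R=1−1/(4·18/35)=0.5139>−1
Confirm numerically:
  x=-1.754: |R|=0.82821 <1
  x=-1.323: |R|=0.57717 <1
  x=-1.271: |R|=0.55980 <1
  x=-0.858: |R|=0.52060 <1
  x=-2.487: |R|=1.69394 >1
  x=-1.982: |R|=1.03828 >1
Stable set (-1.9444, 0).

left endpoint -1.9444.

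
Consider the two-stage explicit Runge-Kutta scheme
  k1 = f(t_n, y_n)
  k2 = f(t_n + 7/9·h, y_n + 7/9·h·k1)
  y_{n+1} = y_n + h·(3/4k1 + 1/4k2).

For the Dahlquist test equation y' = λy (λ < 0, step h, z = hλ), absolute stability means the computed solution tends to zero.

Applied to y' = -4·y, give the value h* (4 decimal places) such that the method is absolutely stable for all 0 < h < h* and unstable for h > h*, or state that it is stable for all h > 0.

On y'=λy, z=hλ:
  k1=λy_n ⇒ h·k1=z·y_n;  k2=λ(1+7/9z)y_n ⇒ h·k2=z(1+7/9z)y_n
  y_{n+1}/y_n = 1 + 3/4z + 1/4z(1+7/9z) = 1 + z + 7/36z²
  so R(z) = 1 + z + 7/36z².

Boundary: |R(x)|=1, x<0.
x=-0.95: |R|=0.2255
R=1: x+7/36x²=0 ⇒ x=−36/7=-5.1429; min R=1−1/(4·7/36)=-0.2857>−1
Confirm numerically:
  x=-4.606: |R|=0.51918 <1
  x=-3.970: |R|=0.09462 <1
  x=-2.894: |R|=0.26548 <1
  x=-2.746: |R|=0.27979 <1
  x=-5.398: |R|=1.26780 >1
  x=-5.182: |R|=1.03944 >1
Stable set (-5.1429, 0).

(-5.1429,0); λ=-4 ⇒ h* = (36/7)/4 = 1.2857.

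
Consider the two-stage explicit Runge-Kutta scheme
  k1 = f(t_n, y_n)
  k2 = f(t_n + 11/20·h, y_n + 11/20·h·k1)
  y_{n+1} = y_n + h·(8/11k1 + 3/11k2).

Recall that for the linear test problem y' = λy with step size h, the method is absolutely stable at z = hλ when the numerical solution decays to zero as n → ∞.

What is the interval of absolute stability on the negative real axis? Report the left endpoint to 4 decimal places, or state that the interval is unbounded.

With y'=λy (z=hλ):
  k1=λy_n ⇒ h·k1=z·y_n;  k2=λ(1+11/20z)y_n ⇒ h·k2=z(1+11/20z)y_n
  y_{n+1}/y_n = 1 + 8/11z + 3/11z(1+11/20z) = 1 + z + 3/20z²
  Hence R(z) = 1 + z + 3/20z².

Need |R(x)|<1, x<0.
x=-1.75: |R|=0.2906
R=1: x+3/20x²=0 ⇒ x=−20/3=-6.6667; min R=1−1/(4·3/20)=-0.6667>−1
Confirm numerically:
  x=-5.747: |R|=0.20720 <1
  x=-4.852: |R|=0.32071 <1
  x=-4.270: |R|=0.53507 <1
  x=-2.835: |R|=0.62942 <1
  x=-7.134: |R|=1.50009 >1
  x=-6.989: |R|=1.33792 >1
  x=-6.813: |R|=1.14955 >1
Stable set (-6.6667, 0).

(-6.6667, 0).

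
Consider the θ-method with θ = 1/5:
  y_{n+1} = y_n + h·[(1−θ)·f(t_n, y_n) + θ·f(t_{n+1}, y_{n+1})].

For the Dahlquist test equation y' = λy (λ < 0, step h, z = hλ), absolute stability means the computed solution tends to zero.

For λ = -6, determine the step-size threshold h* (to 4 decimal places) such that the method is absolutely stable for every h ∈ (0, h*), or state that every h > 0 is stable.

Set f=λy, z=hλ:
  y_{n+1} = y_n + z·[4/5·y_n + 1/5·y_{n+1}] ⇒ (1 − 1/5z)y_{n+1} = (1 + 4/5z)y_n
  R(z) = (1 + 4/5z)/(1 − 1/5z).

Boundary: |R(x)|=1, x<0.
x=-1.36: |R|=0.0692
R=−1: 1+4/5x = −1+1/5x ⇒ -3/5x=2 ⇒ x=2/(-3/5)=-3.3333
Confirm numerically:
  x=-1.909: |R|=0.38153 <1
  x=-1.804: |R|=0.32569 <1
  x=-1.364: |R|=0.07165 <1
  x=-3.681: |R|=1.12015 >1
  x=-3.579: |R|=1.08591 >1
Interval (-3.3333, 0).

(-3.3333,0); λ=-6 ⇒ h* = (10/3)/6 = 0.5556.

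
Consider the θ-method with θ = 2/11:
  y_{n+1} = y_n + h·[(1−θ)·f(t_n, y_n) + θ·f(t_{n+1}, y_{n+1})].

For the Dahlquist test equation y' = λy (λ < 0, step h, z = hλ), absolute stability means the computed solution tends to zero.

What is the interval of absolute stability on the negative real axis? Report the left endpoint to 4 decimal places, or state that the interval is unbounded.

z∈(-3.1429,0).

Set f=λy, z=hλ:
  y_{n+1} = y_n + z·[9/11·y_n + 2/11·y_{n+1}] ⇒ (1 − 2/11z)y_{n+1} = (1 + 9/11z)y_n
  so R(z) = (1 + 9/11z)/(1 − 2/11z).

Find x<0 with |R(x)|<1.
x=-1.26: |R|=0.0251
R=−1: 1+9/11x = −1+2/11x ⇒ -7/11x=2 ⇒ x=2/(-7/11)=-3.1429
Confirm numerically:
  x=-3.036: |R|=0.95619 <1
  x=-2.563: |R|=0.74829 <1
  x=-1.373: |R|=0.09872 <1
  x=-1.273: |R|=0.03374 <1
  x=-3.638: |R|=1.18965 >1
  x=-3.560: |R|=1.16115 >1
  x=-3.392: |R|=1.09807 >1
Interval (-3.1429, 0).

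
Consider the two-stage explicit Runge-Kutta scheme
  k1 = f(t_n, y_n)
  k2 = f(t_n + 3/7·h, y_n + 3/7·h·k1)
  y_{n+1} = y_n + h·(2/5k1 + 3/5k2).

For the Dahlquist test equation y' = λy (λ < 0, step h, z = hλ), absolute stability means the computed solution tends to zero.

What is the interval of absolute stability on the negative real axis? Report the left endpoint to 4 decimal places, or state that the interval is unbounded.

Test eqn y'=λy, z=hλ:
  k1=λy_n ⇒ h·k1=z·y_n;  k2=λ(1+3/7z)y_n ⇒ h·k2=z(1+3/7z)y_n
  y_{n+1}/y_n = 1 + 2/5z + 3/5z(1+3/7z) = 1 + z + 9/35z²
  Hence R(z) = 1 + z + 9/35z².

Solve |R(x)|<1 on ℝ⁻.
x=-0.39: |R|=0.6491
R=1: x+9/35x²=0 ⇒ x=−35/9=-3.8889; min R=1−1/(4·9/35)=0.0278>−1
Confirm numerically:
  x=-3.579: |R|=0.71480 <1
  x=-3.408: |R|=0.57858 <1
  x=-2.160: |R|=0.03973 <1
  x=-1.810: |R|=0.03243 <1
  x=-4.279: |R|=1.42924 >1
  x=-4.011: |R|=1.12595 >1
  x=-3.949: |R|=1.06104 >1
So |R|<1 on (-3.8889, 0).

(-3.8889, 0).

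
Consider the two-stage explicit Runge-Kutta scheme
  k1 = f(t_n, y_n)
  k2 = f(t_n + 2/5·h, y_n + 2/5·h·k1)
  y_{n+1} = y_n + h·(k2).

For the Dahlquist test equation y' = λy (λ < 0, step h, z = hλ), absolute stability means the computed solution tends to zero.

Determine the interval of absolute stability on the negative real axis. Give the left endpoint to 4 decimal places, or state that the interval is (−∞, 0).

On y'=λy, z=hλ:
  k1=λy_n ⇒ h·k1=z·y_n;  k2=λ(1+2/5z)y_n ⇒ h·k2=z(1+2/5z)y_n
  y_{n+1}/y_n = 1 + z(1+2/5z) = 1 + z + 2/5z²
  so R(z) = 1 + z + 2/5z².

Find x<0 with |R(x)|<1.
x=-1.36: |R|=0.3798
R=1: x+2/5x²=0 ⇒ x=−5/2=-2.5000; min R=1−1/(4·2/5)=0.3750>−1
Confirm numerically:
  x=-2.118: |R|=0.67637 <1
  x=-1.634: |R|=0.43398 <1
  x=-1.337: |R|=0.37803 <1
  x=-3.043: |R|=1.66094 >1
  x=-2.581: |R|=1.08362 >1
  x=-2.531: |R|=1.03138 >1
So |R|<1 on (-2.5000, 0).

z∈(-2.5000,0).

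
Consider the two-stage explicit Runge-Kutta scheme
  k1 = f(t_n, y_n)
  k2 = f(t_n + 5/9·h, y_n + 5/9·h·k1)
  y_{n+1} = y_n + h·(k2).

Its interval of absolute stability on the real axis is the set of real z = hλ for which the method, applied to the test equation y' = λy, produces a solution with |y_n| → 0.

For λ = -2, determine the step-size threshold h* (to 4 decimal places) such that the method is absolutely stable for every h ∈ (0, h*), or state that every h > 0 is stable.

Test eqn y'=λy, z=hλ:
  k1=λy_n ⇒ h·k1=z·y_n;  k2=λ(1+5/9z)y_n ⇒ h·k2=z(1+5/9z)y_n
  y_{n+1}/y_n = 1 + z(1+5/9z) = 1 + z + 5/9z²
  so R(z) = 1 + z + 5/9z².

Solve |R(x)|<1 on ℝ⁻.
x=-1.74: |R|=0.9420
R=1: x+5/9x²=0 ⇒ x=−9/5=-1.8000; min R=1−1/(4·5/9)=0.5500>−1
Confirm numerically:
  x=-1.263: |R|=0.62321 <1
  x=-0.957: |R|=0.55180 <1
  x=-0.811: |R|=0.55440 <1
  x=-1.941: |R|=1.15204 >1
  x=-1.876: |R|=1.07921 >1
Interval (-1.8000, 0).

(-1.8000,0); λ=-2 ⇒ h* = (9/5)/2 = 0.9000.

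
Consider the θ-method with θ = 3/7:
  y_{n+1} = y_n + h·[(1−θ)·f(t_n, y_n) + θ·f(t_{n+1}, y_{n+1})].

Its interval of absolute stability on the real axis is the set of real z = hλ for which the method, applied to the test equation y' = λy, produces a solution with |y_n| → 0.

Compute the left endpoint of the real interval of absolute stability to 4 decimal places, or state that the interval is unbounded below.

left endpoint -14.0000.

Test eqn y'=λy, z=hλ:
  y_{n+1} = y_n + z·[4/7·y_n + 3/7·y_{n+1}] ⇒ (1 − 3/7z)y_{n+1} = (1 + 4/7z)y_n
  R(z) = (1 + 4/7z)/(1 − 3/7z).

Solve |R(x)|<1 on ℝ⁻.
x=-0.98: |R|=0.3099
R=−1: 1+4/7x = −1+3/7x ⇒ -1/7x=2 ⇒ x=2/(-1/7)=-14.0000
Confirm numerically:
  x=-13.801: |R|=0.99589 <1
  x=-13.748: |R|=0.99478 <1
  x=-11.717: |R|=0.94584 <1
  x=-6.483: |R|=0.71579 <1
  x=-14.600: |R|=1.01181 >1
  x=-14.391: |R|=1.00779 >1
  x=-14.219: |R|=1.00441 >1
Interval (-14.0000, 0).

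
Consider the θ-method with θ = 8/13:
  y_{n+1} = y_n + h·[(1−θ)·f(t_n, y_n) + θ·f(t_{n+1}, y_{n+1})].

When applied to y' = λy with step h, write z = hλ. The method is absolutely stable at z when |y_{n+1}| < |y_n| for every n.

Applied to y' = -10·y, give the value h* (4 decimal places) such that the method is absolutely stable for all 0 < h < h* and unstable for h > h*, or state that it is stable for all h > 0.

(−∞, 0) — no finite endpoint. Any h>0 works for λ=-10.

Set f=λy, z=hλ:
  y_{n+1} = y_n + z·[5/13·y_n + 8/13·y_{n+1}] ⇒ (1 − 8/13z)y_{n+1} = (1 + 5/13z)y_n
  so R(z) = (1 + 5/13z)/(1 − 8/13z).

Need |R(x)|<1, x<0.
x=-0.97: |R|=0.3926
x=-2: |R|=0.1034
x=-10: |R|=0.3978
x=-100: |R|=0.5990
θ=8/13≥1/2 ⇒ |1+5/13x|<|1−8/13x| ∀x<0 ⇒ interval (−∞,0).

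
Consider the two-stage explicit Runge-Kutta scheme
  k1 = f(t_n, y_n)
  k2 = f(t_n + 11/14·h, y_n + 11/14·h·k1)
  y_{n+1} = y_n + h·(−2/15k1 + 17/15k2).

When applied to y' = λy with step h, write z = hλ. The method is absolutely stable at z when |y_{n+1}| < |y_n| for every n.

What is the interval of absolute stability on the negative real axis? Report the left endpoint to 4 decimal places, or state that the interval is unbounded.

(-1.1230, 0).

With y'=λy (z=hλ):
  k1=λy_n ⇒ h·k1=z·y_n;  k2=λ(1+11/14z)y_n ⇒ h·k2=z(1+11/14z)y_n
  y_{n+1}/y_n = 1 − 2/15z + 17/15z(1+11/14z) = 1 + z + 187/210z²
  so R(z) = 1 + z + 187/210z².

Find x<0 with |R(x)|<1.
x=-1.65: |R|=1.7743
R=1: x+187/210x²=0 ⇒ x=−210/187=-1.1230; min R=1−1/(4·187/210)=0.7193>−1
Confirm numerically:
  x=-1.063: |R|=0.94321 <1
  x=-0.852: |R|=0.79440 <1
  x=-0.697: |R|=0.73560 <1
  x=-0.656: |R|=0.72720 <1
  x=-1.465: |R|=1.44616 >1
  x=-1.413: |R|=1.36490 >1
  x=-1.156: |R|=1.03398 >1
Interval (-1.1230, 0).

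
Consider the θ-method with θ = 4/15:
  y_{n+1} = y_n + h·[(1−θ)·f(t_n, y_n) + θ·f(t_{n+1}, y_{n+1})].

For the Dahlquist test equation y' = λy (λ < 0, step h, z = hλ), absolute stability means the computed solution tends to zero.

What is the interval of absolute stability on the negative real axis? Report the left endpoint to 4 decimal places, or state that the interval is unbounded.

z∈(-4.2857,0).

With y'=λy (z=hλ):
  y_{n+1} = y_n + z·[11/15·y_n + 4/15·y_{n+1}] ⇒ (1 − 4/15z)y_{n+1} = (1 + 11/15z)y_n
  so R(z) = (1 + 11/15z)/(1 − 4/15z).

Solve |R(x)|<1 on ℝ⁻.
x=-1.34: |R|=0.0128
R=−1: 1+11/15x = −1+4/15x ⇒ -7/15x=2 ⇒ x=2/(-7/15)=-4.2857
Confirm numerically:
  x=-4.131: |R|=0.96565 <1
  x=-3.927: |R|=0.91823 <1
  x=-3.635: |R|=0.84580 <1
  x=-2.971: |R|=0.65768 <1
  x=-4.780: |R|=1.10141 >1
  x=-4.451: |R|=1.03527 >1
Interval (-4.2857, 0).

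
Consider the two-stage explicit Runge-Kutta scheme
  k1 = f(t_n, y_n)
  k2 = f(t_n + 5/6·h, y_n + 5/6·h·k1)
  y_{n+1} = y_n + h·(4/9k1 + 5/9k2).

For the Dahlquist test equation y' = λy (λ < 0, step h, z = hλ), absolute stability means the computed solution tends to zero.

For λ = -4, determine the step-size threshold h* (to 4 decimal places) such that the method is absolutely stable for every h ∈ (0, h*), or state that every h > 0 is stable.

Set f=λy, z=hλ:
  k1=λy_n ⇒ h·k1=z·y_n;  k2=λ(1+5/6z)y_n ⇒ h·k2=z(1+5/6z)y_n
  y_{n+1}/y_n = 1 + 4/9z + 5/9z(1+5/6z) = 1 + z + 25/54z²
  R(z) = 1 + z + 25/54z².

Need |R(x)|<1, x<0.
x=-0.91: |R|=0.4734
R=1: x+25/54x²=0 ⇒ x=−54/25=-2.1600; min R=1−1/(4·25/54)=0.4600>−1
Confirm numerically:
  x=-1.770: |R|=0.68042 <1
  x=-1.386: |R|=0.50335 <1
  x=-0.875: |R|=0.47946 <1
  x=-2.734: |R|=1.72654 >1
  x=-2.456: |R|=1.33656 >1
  x=-2.189: |R|=1.02939 >1
Interval (-2.1600, 0).

(-2.1600,0); λ=-4 ⇒ h* = (54/25)/4 = 0.5400.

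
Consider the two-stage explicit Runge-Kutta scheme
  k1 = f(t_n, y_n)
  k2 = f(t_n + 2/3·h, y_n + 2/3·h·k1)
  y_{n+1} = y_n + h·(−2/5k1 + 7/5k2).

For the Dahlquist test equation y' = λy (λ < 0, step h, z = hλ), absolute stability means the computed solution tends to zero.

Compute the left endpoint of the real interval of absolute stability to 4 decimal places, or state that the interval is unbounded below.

Set f=λy, z=hλ:
  k1=λy_n ⇒ h·k1=z·y_n;  k2=λ(1+2/3z)y_n ⇒ h·k2=z(1+2/3z)y_n
  y_{n+1}/y_n = 1 − 2/5z + 7/5z(1+2/3z) = 1 + z + 14/15z²
  ⇒ R(z) = 1 + z + 14/15z².

Solve |R(x)|<1 on ℝ⁻.
x=-0.71: |R|=0.7605
R=1: x+14/15x²=0 ⇒ x=−15/14=-1.0714; min R=1−1/(4·14/15)=0.7321>−1
Confirm numerically:
  x=-0.943: |R|=0.88697 <1
  x=-0.785: |R|=0.79014 <1
  x=-0.521: |R|=0.73234 <1
  x=-0.479: |R|=0.73514 <1
  x=-1.553: |R|=1.69802 >1
  x=-1.501: |R|=1.60180 >1
  x=-1.430: |R|=1.47857 >1
Stable set (-1.0714, 0).

left endpoint -1.0714.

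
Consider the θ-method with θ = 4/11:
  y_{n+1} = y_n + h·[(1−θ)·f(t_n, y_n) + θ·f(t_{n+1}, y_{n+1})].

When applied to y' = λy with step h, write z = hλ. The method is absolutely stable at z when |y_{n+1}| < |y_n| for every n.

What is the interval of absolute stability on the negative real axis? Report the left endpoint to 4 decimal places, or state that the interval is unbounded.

(-7.3333, 0).

On y'=λy, z=hλ:
  y_{n+1} = y_n + z·[7/11·y_n + 4/11·y_{n+1}] ⇒ (1 − 4/11z)y_{n+1} = (1 + 7/11z)y_n
  R(z) = (1 + 7/11z)/(1 − 4/11z).

Boundary: |R(x)|=1, x<0.
x=-0.54: |R|=0.5486
R=−1: 1+7/11x = −1+4/11x ⇒ -3/11x=2 ⇒ x=2/(-3/11)=-7.3333
Confirm numerically:
  x=-5.477: |R|=0.83077 <1
  x=-5.238: |R|=0.80327 <1
  x=-4.238: |R|=0.66779 <1
  x=-3.347: |R|=0.50964 <1
  x=-7.898: |R|=1.03977 >1
  x=-7.859: |R|=1.03716 >1
  x=-7.756: |R|=1.03017 >1
Stable set (-7.3333, 0).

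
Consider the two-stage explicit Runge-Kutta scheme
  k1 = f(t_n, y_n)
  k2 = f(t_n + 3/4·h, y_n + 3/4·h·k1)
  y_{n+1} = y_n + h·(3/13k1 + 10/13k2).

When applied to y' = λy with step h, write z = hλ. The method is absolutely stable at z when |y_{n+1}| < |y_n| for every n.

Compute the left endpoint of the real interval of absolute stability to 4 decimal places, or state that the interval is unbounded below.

Set f=λy, z=hλ:
  k1=λy_n ⇒ h·k1=z·y_n;  k2=λ(1+3/4z)y_n ⇒ h·k2=z(1+3/4z)y_n
  y_{n+1}/y_n = 1 + 3/13z + 10/13z(1+3/4z) = 1 + z + 15/26z²
  Hence R(z) = 1 + z + 15/26z².

Solve |R(x)|<1 on ℝ⁻.
x=-1.04: |R|=0.5840
R=1: x+15/26x²=0 ⇒ x=−26/15=-1.7333; min R=1−1/(4·15/26)=0.5667>−1
Confirm numerically:
  x=-1.593: |R|=0.87103 <1
  x=-1.489: |R|=0.79011 <1
  x=-0.818: |R|=0.56803 <1
  x=-0.716: |R|=0.57976 <1
  x=-2.132: |R|=1.49036 >1
  x=-2.058: |R|=1.38548 >1
  x=-2.026: |R|=1.34208 >1
So |R|<1 on (-1.7333, 0).

z* = -1.7333.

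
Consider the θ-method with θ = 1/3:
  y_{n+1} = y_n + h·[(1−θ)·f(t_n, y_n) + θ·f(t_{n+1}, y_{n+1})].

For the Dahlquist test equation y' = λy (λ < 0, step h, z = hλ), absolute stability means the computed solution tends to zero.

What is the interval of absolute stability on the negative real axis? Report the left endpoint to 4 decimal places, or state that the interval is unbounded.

On y'=λy, z=hλ:
  y_{n+1} = y_n + z·[2/3·y_n + 1/3·y_{n+1}] ⇒ (1 − 1/3z)y_{n+1} = (1 + 2/3z)y_n
  ⇒ R(z) = (1 + 2/3z)/(1 − 1/3z).

Need |R(x)|<1, x<0.
x=-1.79: |R|=0.1211
R=−1: 1+2/3x = −1+1/3x ⇒ -1/3x=2 ⇒ x=2/(-1/3)=-6.0000
Confirm numerically:
  x=-5.661: |R|=0.96086 <1
  x=-4.586: |R|=0.81360 <1
  x=-4.455: |R|=0.79276 <1
  x=-6.417: |R|=1.04428 >1
  x=-6.225: |R|=1.02439 >1
Stable set (-6.0000, 0).

(-6.0000, 0).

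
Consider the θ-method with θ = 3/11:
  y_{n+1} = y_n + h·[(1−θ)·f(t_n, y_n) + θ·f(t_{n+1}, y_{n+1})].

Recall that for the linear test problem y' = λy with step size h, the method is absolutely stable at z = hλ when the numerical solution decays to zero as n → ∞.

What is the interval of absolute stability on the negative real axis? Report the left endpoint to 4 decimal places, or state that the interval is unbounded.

(-4.4000, 0).

Test eqn y'=λy, z=hλ:
  y_{n+1} = y_n + z·[8/11·y_n + 3/11·y_{n+1}] ⇒ (1 − 3/11z)y_{n+1} = (1 + 8/11z)y_n
  Hence R(z) = (1 + 8/11z)/(1 − 3/11z).

Find x<0 with |R(x)|<1.
x=-0.86: |R|=0.3034
R=−1: 1+8/11x = −1+3/11x ⇒ -5/11x=2 ⇒ x=2/(-5/11)=-4.4000
Confirm numerically:
  x=-4.297: |R|=0.97844 <1
  x=-3.390: |R|=0.76145 <1
  x=-2.305: |R|=0.41529 <1
  x=-1.947: |R|=0.27172 <1
  x=-4.907: |R|=1.09856 >1
  x=-4.567: |R|=1.03380 >1
Interval (-4.4000, 0).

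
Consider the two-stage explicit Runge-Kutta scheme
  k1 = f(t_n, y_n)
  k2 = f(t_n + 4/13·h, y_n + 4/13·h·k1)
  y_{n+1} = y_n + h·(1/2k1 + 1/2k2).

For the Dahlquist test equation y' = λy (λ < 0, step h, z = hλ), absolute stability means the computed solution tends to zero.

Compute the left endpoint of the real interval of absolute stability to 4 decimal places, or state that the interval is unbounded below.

Set f=λy, z=hλ:
  k1=λy_n ⇒ h·k1=z·y_n;  k2=λ(1+4/13z)y_n ⇒ h·k2=z(1+4/13z)y_n
  y_{n+1}/y_n = 1 + 1/2z + 1/2z(1+4/13z) = 1 + z + 2/13z²
  Hence R(z) = 1 + z + 2/13z².

Need |R(x)|<1, x<0.
x=-1.12: |R|=0.0730
R=1: x+2/13x²=0 ⇒ x=−13/2=-6.5000; min R=1−1/(4·2/13)=-0.6250>−1
Confirm numerically:
  x=-5.397: |R|=0.08417 <1
  x=-5.279: |R|=0.00836 <1
  x=-4.977: |R|=0.16615 <1
  x=-4.605: |R|=0.34253 <1
  x=-6.979: |R|=1.51430 >1
  x=-6.803: |R|=1.31712 >1
So |R|<1 on (-6.5000, 0).

left endpoint -6.5000.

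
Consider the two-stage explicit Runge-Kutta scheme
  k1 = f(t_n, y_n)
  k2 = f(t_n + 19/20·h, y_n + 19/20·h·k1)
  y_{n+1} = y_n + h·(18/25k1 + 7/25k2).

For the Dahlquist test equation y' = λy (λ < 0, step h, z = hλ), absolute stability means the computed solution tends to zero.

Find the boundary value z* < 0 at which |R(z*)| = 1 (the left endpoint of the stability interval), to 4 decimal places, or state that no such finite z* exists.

Set f=λy, z=hλ:
  k1=λy_n ⇒ h·k1=z·y_n;  k2=λ(1+19/20z)y_n ⇒ h·k2=z(1+19/20z)y_n
  y_{n+1}/y_n = 1 + 18/25z + 7/25z(1+19/20z) = 1 + z + 133/500z²
  ⇒ R(z) = 1 + z + 133/500z².

Boundary: |R(x)|=1, x<0.
x=-1.1: |R|=0.2219
R=1: x+133/500x²=0 ⇒ x=−500/133=-3.7594; min R=1−1/(4·133/500)=0.0602>−1
Confirm numerically:
  x=-2.810: |R|=0.29036 <1
  x=-2.300: |R|=0.10714 <1
  x=-1.631: |R|=0.07660 <1
  x=-1.568: |R|=0.08599 <1
  x=-4.133: |R|=1.41073 >1
  x=-3.864: |R|=1.10751 >1
So |R|<1 on (-3.7594, 0).

z* = -3.7594.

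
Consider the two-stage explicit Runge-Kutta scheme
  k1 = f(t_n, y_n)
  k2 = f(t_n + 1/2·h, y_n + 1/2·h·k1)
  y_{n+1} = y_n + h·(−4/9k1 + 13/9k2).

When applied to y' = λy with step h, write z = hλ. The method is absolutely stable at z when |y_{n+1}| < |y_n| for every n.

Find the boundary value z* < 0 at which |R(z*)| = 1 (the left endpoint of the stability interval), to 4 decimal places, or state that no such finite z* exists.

Set f=λy, z=hλ:
  k1=λy_n ⇒ h·k1=z·y_n;  k2=λ(1+1/2z)y_n ⇒ h·k2=z(1+1/2z)y_n
  y_{n+1}/y_n = 1 − 4/9z + 13/9z(1+1/2z) = 1 + z + 13/18z²
  R(z) = 1 + z + 13/18z².

Boundary: |R(x)|=1, x<0.
x=-0.49: |R|=0.6834
R=1: x+13/18x²=0 ⇒ x=−18/13=-1.3846; min R=1−1/(4·13/18)=0.6538>−1
Confirm numerically:
  x=-1.128: |R|=0.79094 <1
  x=-1.014: |R|=0.72859 <1
  x=-0.913: |R|=0.68902 <1
  x=-1.839: |R|=1.60350 >1
  x=-1.675: |R|=1.35128 >1
Interval (-1.3846, 0).

left endpoint -1.3846.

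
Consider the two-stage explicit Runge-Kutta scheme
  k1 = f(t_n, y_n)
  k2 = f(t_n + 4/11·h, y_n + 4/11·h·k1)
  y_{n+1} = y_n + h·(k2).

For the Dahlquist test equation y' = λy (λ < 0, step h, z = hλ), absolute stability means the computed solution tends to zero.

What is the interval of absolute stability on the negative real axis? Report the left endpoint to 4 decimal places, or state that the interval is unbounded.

z∈(-2.7500,0).

On y'=λy, z=hλ:
  k1=λy_n ⇒ h·k1=z·y_n;  k2=λ(1+4/11z)y_n ⇒ h·k2=z(1+4/11z)y_n
  y_{n+1}/y_n = 1 + z(1+4/11z) = 1 + z + 4/11z²
  R(z) = 1 + z + 4/11z².

Find x<0 with |R(x)|<1.
x=-1.43: |R|=0.3136
R=1: x+4/11x²=0 ⇒ x=−11/4=-2.7500; min R=1−1/(4·4/11)=0.3125>−1
Confirm numerically:
  x=-1.579: |R|=0.32763 <1
  x=-1.535: |R|=0.32181 <1
  x=-1.260: |R|=0.31731 <1
  x=-1.151: |R|=0.33075 <1
  x=-3.285: |R|=1.63908 >1
  x=-3.030: |R|=1.30851 >1
  x=-2.930: |R|=1.19178 >1
Interval (-2.7500, 0).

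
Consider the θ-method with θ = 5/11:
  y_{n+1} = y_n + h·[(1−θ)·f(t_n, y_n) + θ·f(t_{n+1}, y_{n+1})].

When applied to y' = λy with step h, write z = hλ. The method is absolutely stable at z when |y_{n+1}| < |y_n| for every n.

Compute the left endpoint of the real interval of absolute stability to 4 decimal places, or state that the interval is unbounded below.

Set f=λy, z=hλ:
  y_{n+1} = y_n + z·[6/11·y_n + 5/11·y_{n+1}] ⇒ (1 − 5/11z)y_{n+1} = (1 + 6/11z)y_n
  Hence R(z) = (1 + 6/11z)/(1 − 5/11z).

Need |R(x)|<1, x<0.
x=-1.01: |R|=0.3078
R=−1: 1+6/11x = −1+5/11x ⇒ -1/11x=2 ⇒ x=2/(-1/11)=-22.0000
Confirm numerically:
  x=-21.478: |R|=0.99559 <1
  x=-20.107: |R|=0.98303 <1
  x=-14.940: |R|=0.91762 <1
  x=-8.824: |R|=0.76096 <1
  x=-22.324: |R|=1.00264 >1
  x=-22.047: |R|=1.00039 >1
  x=-22.035: |R|=1.00029 >1
Stable set (-22.0000, 0).

left endpoint -22.0000.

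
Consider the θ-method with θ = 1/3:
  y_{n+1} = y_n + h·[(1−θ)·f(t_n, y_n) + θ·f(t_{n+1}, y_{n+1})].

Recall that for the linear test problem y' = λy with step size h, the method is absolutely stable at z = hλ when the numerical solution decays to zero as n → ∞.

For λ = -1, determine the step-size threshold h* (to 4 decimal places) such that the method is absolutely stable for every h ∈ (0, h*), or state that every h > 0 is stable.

(-6.0000,0); λ=-1 ⇒ h* = (6)/1 = 6.0000.

On y'=λy, z=hλ:
  y_{n+1} = y_n + z·[2/3·y_n + 1/3·y_{n+1}] ⇒ (1 − 1/3z)y_{n+1} = (1 + 2/3z)y_n
  Hence R(z) = (1 + 2/3z)/(1 − 1/3z).

Boundary: |R(x)|=1, x<0.
x=-0.88: |R|=0.3196
R=−1: 1+2/3x = −1+1/3x ⇒ -1/3x=2 ⇒ x=2/(-1/3)=-6.0000
Confirm numerically:
  x=-5.411: |R|=0.92997 <1
  x=-2.715: |R|=0.42520 <1
  x=-2.668: |R|=0.41214 <1
  x=-6.247: |R|=1.02671 >1
  x=-6.196: |R|=1.02131 >1
Stable set (-6.0000, 0).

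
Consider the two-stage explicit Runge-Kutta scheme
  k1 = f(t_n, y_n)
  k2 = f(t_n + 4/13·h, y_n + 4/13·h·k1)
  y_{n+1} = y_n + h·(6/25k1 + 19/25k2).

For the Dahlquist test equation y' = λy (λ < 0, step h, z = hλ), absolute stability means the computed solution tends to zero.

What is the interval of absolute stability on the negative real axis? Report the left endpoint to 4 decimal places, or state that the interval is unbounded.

z∈(-4.2763,0).

Set f=λy, z=hλ:
  k1=λy_n ⇒ h·k1=z·y_n;  k2=λ(1+4/13z)y_n ⇒ h·k2=z(1+4/13z)y_n
  y_{n+1}/y_n = 1 + 6/25z + 19/25z(1+4/13z) = 1 + z + 76/325z²
  Hence R(z) = 1 + z + 76/325z².

Boundary: |R(x)|=1, x<0.
x=-1.21: |R|=0.1324
R=1: x+76/325x²=0 ⇒ x=−325/76=-4.2763; min R=1−1/(4·76/325)=-0.0691>−1
Confirm numerically:
  x=-3.685: |R|=0.49045 <1
  x=-3.572: |R|=0.41169 <1
  x=-4.685: |R|=1.44774 >1
  x=-4.588: |R|=1.33440 >1
Stable set (-4.2763, 0).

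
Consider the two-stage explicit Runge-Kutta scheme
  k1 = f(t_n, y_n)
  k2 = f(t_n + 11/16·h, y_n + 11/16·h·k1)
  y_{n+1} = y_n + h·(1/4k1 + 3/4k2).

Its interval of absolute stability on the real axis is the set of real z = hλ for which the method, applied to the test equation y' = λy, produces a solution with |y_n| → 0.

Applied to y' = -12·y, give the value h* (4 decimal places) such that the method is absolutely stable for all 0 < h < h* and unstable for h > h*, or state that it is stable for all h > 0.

(-1.9394,0); λ=-12 ⇒ h* = (64/33)/12 = 0.1616.

With y'=λy (z=hλ):
  k1=λy_n ⇒ h·k1=z·y_n;  k2=λ(1+11/16z)y_n ⇒ h·k2=z(1+11/16z)y_n
  y_{n+1}/y_n = 1 + 1/4z + 3/4z(1+11/16z) = 1 + z + 33/64z²
  Hence R(z) = 1 + z + 33/64z².

Solve |R(x)|<1 on ℝ⁻.
x=-0.37: |R|=0.7006
R=1: x+33/64x²=0 ⇒ x=−64/33=-1.9394; min R=1−1/(4·33/64)=0.5152>−1
Confirm numerically:
  x=-1.369: |R|=0.59736 <1
  x=-1.143: |R|=0.53064 <1
  x=-0.914: |R|=0.51675 <1
  x=-0.800: |R|=0.53000 <1
  x=-2.503: |R|=1.72740 >1
  x=-2.010: |R|=1.07318 >1
So |R|<1 on (-1.9394, 0).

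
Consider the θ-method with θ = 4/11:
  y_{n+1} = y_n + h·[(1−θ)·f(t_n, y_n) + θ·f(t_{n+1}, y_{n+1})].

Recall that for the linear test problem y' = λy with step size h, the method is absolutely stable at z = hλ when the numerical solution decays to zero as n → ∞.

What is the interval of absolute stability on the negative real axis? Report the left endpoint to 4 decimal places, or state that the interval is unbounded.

Test eqn y'=λy, z=hλ:
  y_{n+1} = y_n + z·[7/11·y_n + 4/11·y_{n+1}] ⇒ (1 − 4/11z)y_{n+1} = (1 + 7/11z)y_n
  R(z) = (1 + 7/11z)/(1 − 4/11z).

Find x<0 with |R(x)|<1.
x=-1.48: |R|=0.0378
R=−1: 1+7/11x = −1+4/11x ⇒ -3/11x=2 ⇒ x=2/(-3/11)=-7.3333
Confirm numerically:
  x=-6.892: |R|=0.96567 <1
  x=-6.200: |R|=0.90503 <1
  x=-6.058: |R|=0.89141 <1
  x=-7.910: |R|=1.04057 >1
  x=-7.749: |R|=1.02969 >1
  x=-7.355: |R|=1.00161 >1
So |R|<1 on (-7.3333, 0).

(-7.3333, 0).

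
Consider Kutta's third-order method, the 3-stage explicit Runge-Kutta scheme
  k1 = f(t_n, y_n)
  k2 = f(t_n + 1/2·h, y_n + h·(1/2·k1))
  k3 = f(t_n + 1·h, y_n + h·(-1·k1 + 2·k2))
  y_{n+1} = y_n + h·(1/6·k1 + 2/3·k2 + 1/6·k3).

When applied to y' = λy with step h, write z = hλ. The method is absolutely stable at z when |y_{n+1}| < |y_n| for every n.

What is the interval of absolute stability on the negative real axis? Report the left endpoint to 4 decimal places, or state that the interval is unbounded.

z∈(-2.5127,0).

On y'=λy, z=hλ:
  order 3, 3-stage ⇒ R(z)=1+z+z^2/2+z^3/6
  (e.g. R(-1.15)=0.25777, |R|=0.25777)

Find x<0 with |R(x)|<1.
x=-1.15: |R|=0.2578
|R(-2.46)|=0.9154 |R(-1.51)|=0.0562 |R(-1.11)|=0.2781
Bisect:
  x_lo=-3.3987 |R|=3.1664  x_hi=-0.1808 |R|=0.8346
  mid=-1.78976 |R|=0.14365 →hi
  mid=-2.59425 |R|=1.13912 →lo
  mid=-2.19201 |R|=0.54495 →hi
  mid=-2.39313 |R|=0.81386 →hi
  mid=-2.49369 |R|=0.96894 →hi
  mid=-2.54397 |R|=1.05208 →lo
  mid=-2.51883 |R|=1.01003 →lo
  mid=-2.50626 |R|=0.98937 →hi
  mid=-2.51254 |R|=0.99967 →hi
  ...
  [-2.51294,-2.51274] ⇒ x*=-2.5127
So |R|<1 on (-2.5127, 0).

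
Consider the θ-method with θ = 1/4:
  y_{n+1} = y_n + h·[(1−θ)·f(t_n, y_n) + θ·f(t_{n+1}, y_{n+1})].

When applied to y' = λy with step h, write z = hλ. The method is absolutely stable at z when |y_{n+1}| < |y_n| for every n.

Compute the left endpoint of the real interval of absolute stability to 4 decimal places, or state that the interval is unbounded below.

z* = -4.0000.

With y'=λy (z=hλ):
  y_{n+1} = y_n + z·[3/4·y_n + 1/4·y_{n+1}] ⇒ (1 − 1/4z)y_{n+1} = (1 + 3/4z)y_n
  ⇒ R(z) = (1 + 3/4z)/(1 − 1/4z).

Boundary: |R(x)|=1, x<0.
x=-1.44: |R|=0.0588
R=−1: 1+3/4x = −1+1/4x ⇒ -1/2x=2 ⇒ x=2/(-1/2)=-4.0000
Confirm numerically:
  x=-3.877: |R|=0.96877 <1
  x=-2.875: |R|=0.67273 <1
  x=-1.662: |R|=0.17414 <1
  x=-4.363: |R|=1.08681 >1
  x=-4.041: |R|=1.01020 >1
So |R|<1 on (-4.0000, 0).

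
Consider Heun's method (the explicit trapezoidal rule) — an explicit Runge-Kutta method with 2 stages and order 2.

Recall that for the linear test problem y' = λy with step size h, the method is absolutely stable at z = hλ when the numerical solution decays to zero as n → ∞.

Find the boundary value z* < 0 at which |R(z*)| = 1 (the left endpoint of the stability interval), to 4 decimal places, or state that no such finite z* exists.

left endpoint -2.0000.

With y'=λy (z=hλ):
  order 2, 2-stage ⇒ R(z)=1+z+z^2/2
  (e.g. R(-1.1)=0.50500, |R|=0.50500)

Find x<0 with |R(x)|<1.
x=-1.1: |R|=0.5050
|R(-2.28)|=1.3192 |R(-1.72)|=0.7592 |R(-1.42)|=0.5882
Bisect:
  x_lo=-2.7456 |R|=2.0235  x_hi=-0.3855 |R|=0.6888
  mid=-1.56554 |R|=0.65992 →hi
  mid=-2.15555 |R|=1.16765 →lo
  mid=-1.86055 |R|=0.87027 →hi
  mid=-2.00805 |R|=1.00808 →lo
  mid=-1.93430 |R|=0.93646 →hi
  mid=-1.97118 |R|=0.97159 →hi
  mid=-1.98961 |R|=0.98967 →hi
  mid=-1.99883 |R|=0.99883 →hi
  mid=-2.00344 |R|=1.00345 →lo
  ...
  [-2.00013,-1.99998] ⇒ x*=-2.0000
Interval (-2.0000, 0).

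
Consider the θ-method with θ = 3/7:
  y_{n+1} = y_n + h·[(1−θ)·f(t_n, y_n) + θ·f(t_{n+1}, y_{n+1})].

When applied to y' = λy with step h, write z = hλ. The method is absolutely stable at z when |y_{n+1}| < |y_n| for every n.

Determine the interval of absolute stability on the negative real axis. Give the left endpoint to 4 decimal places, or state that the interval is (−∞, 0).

Set f=λy, z=hλ:
  y_{n+1} = y_n + z·[4/7·y_n + 3/7·y_{n+1}] ⇒ (1 − 3/7z)y_{n+1} = (1 + 4/7z)y_n
  R(z) = (1 + 4/7z)/(1 − 3/7z).

Boundary: |R(x)|=1, x<0.
x=-1.65: |R|=0.0335
R=−1: 1+4/7x = −1+3/7x ⇒ -1/7x=2 ⇒ x=2/(-1/7)=-14.0000
Confirm numerically:
  x=-12.594: |R|=0.96860 <1
  x=-8.624: |R|=0.83646 <1
  x=-6.272: |R|=0.70065 <1
  x=-14.513: |R|=1.01015 >1
  x=-14.491: |R|=1.00973 >1
So |R|<1 on (-14.0000, 0).

z∈(-14.0000,0).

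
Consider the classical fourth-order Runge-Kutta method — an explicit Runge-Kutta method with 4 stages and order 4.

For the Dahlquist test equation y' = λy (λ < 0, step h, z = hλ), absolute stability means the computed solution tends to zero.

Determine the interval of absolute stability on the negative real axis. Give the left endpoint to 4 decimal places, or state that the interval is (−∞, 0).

z∈(-2.7853,0).

Set f=λy, z=hλ:
  order 4, 4-stage ⇒ R(z)=1+z+z^2/2+z^3/6+z^4/24
  (e.g. R(-0.32)=0.72618, |R|=0.72618)

Find x<0 with |R(x)|<1.
x=-0.32: |R|=0.7262
|R(-2.51)|=0.6583 |R(-0.8)|=0.4517 |R(-0.53)|=0.5889
Bisect:
  x_lo=-3.5559 |R|=2.9344  x_hi=-0.3282 |R|=0.7203
  mid=-1.94206 |R|=0.31567 →hi
  mid=-2.74899 |R|=0.94663 →hi
  mid=-3.15246 |R|=1.71017 →lo
  mid=-2.95072 |R|=1.27944 →lo
  mid=-2.84986 |R|=1.10179 →lo
  mid=-2.79942 |R|=1.02151 →lo
  mid=-2.77421 |R|=0.98341 →hi
  ...
  [-2.78544,-2.78524] ⇒ x*=-2.7853
So |R|<1 on (-2.7853, 0).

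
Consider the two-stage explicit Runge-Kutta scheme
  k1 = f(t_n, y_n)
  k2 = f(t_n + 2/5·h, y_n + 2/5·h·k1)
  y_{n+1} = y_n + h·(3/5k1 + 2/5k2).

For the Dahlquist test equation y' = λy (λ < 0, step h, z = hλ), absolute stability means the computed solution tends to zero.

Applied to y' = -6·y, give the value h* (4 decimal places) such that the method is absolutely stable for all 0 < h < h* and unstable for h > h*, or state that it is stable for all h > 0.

(-6.2500,0); λ=-6 ⇒ h* = (25/4)/6 = 1.0417.

Test eqn y'=λy, z=hλ:
  k1=λy_n ⇒ h·k1=z·y_n;  k2=λ(1+2/5z)y_n ⇒ h·k2=z(1+2/5z)y_n
  y_{n+1}/y_n = 1 + 3/5z + 2/5z(1+2/5z) = 1 + z + 4/25z²
  Hence R(z) = 1 + z + 4/25z².

Find x<0 with |R(x)|<1.
x=-1.31: |R|=0.0354
R=1: x+4/25x²=0 ⇒ x=−25/4=-6.2500; min R=1−1/(4·4/25)=-0.5625>−1
Confirm numerically:
  x=-5.934: |R|=0.69998 <1
  x=-5.726: |R|=0.51993 <1
  x=-4.483: |R|=0.26743 <1
  x=-6.519: |R|=1.28058 >1
  x=-6.270: |R|=1.02006 >1
Interval (-6.2500, 0).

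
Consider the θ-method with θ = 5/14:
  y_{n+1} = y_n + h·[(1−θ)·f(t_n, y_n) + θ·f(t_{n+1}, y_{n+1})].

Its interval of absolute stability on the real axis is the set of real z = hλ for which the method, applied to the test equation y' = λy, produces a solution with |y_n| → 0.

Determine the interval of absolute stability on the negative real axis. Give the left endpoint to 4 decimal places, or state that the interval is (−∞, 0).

Test eqn y'=λy, z=hλ:
  y_{n+1} = y_n + z·[9/14·y_n + 5/14·y_{n+1}] ⇒ (1 − 5/14z)y_{n+1} = (1 + 9/14z)y_n
  so R(z) = (1 + 9/14z)/(1 − 5/14z).

Solve |R(x)|<1 on ℝ⁻.
x=-1.37: |R|=0.0801
R=−1: 1+9/14x = −1+5/14x ⇒ -2/7x=2 ⇒ x=2/(-2/7)=-7.0000
Confirm numerically:
  x=-6.838: |R|=0.98655 <1
  x=-6.052: |R|=0.91432 <1
  x=-5.987: |R|=0.90777 <1
  x=-4.398: |R|=0.71081 <1
  x=-7.385: |R|=1.03024 >1
  x=-7.285: |R|=1.02261 >1
  x=-7.139: |R|=1.01119 >1
So |R|<1 on (-7.0000, 0).

z∈(-7.0000,0).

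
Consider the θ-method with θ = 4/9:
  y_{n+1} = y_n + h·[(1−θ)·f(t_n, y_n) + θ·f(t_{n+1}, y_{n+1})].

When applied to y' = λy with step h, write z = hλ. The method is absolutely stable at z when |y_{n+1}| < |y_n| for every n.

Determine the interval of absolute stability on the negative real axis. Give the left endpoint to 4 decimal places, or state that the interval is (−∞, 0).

(-18.0000, 0).

On y'=λy, z=hλ:
  y_{n+1} = y_n + z·[5/9·y_n + 4/9·y_{n+1}] ⇒ (1 − 4/9z)y_{n+1} = (1 + 5/9z)y_n
  R(z) = (1 + 5/9z)/(1 − 4/9z).

Find x<0 with |R(x)|<1.
x=-0.3: |R|=0.7353
R=−1: 1+5/9x = −1+4/9x ⇒ -1/9x=2 ⇒ x=2/(-1/9)=-18.0000
Confirm numerically:
  x=-16.692: |R|=0.98274 <1
  x=-15.065: |R|=0.95762 <1
  x=-14.153: |R|=0.94137 <1
  x=-10.304: |R|=0.84674 <1
  x=-18.600: |R|=1.00719 >1
  x=-18.364: |R|=1.00441 >1
  x=-18.025: |R|=1.00031 >1
Stable set (-18.0000, 0).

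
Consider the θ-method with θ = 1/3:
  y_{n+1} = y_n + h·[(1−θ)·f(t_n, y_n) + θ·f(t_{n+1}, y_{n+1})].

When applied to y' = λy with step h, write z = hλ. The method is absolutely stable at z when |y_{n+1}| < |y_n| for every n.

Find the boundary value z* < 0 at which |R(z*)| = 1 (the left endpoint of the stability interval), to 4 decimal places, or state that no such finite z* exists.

z* = -6.0000.

On y'=λy, z=hλ:
  y_{n+1} = y_n + z·[2/3·y_n + 1/3·y_{n+1}] ⇒ (1 − 1/3z)y_{n+1} = (1 + 2/3z)y_n
  ⇒ R(z) = (1 + 2/3z)/(1 − 1/3z).

Need |R(x)|<1, x<0.
x=-0.43: |R|=0.6239
R=−1: 1+2/3x = −1+1/3x ⇒ -1/3x=2 ⇒ x=2/(-1/3)=-6.0000
Confirm numerically:
  x=-5.793: |R|=0.97646 <1
  x=-4.821: |R|=0.84925 <1
  x=-3.933: |R|=0.70186 <1
  x=-6.041: |R|=1.00453 >1
  x=-6.023: |R|=1.00255 >1
So |R|<1 on (-6.0000, 0).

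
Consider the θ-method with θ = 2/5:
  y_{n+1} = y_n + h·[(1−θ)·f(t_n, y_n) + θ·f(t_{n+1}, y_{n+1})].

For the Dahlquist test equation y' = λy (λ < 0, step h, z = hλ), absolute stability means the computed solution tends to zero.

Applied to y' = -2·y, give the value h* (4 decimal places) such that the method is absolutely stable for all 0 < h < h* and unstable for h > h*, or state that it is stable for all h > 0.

Test eqn y'=λy, z=hλ:
  y_{n+1} = y_n + z·[3/5·y_n + 2/5·y_{n+1}] ⇒ (1 − 2/5z)y_{n+1} = (1 + 3/5z)y_n
  Hence R(z) = (1 + 3/5z)/(1 − 2/5z).

Find x<0 with |R(x)|<1.
x=-1.39: |R|=0.1067
R=−1: 1+3/5x = −1+2/5x ⇒ -1/5x=2 ⇒ x=2/(-1/5)=-10.0000
Confirm numerically:
  x=-9.228: |R|=0.96709 <1
  x=-7.340: |R|=0.86484 <1
  x=-5.992: |R|=0.76401 <1
  x=-5.751: |R|=0.74252 <1
  x=-10.548: |R|=1.02100 >1
  x=-10.324: |R|=1.01263 >1
Interval (-10.0000, 0).

(-10.0000,0); λ=-2 ⇒ h* = (10)/2 = 5.0000.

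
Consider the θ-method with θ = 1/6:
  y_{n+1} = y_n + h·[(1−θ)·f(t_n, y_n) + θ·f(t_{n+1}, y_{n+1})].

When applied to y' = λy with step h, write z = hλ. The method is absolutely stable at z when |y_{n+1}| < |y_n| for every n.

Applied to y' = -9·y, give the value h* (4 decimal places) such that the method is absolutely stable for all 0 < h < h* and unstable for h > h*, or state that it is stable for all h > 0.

(-3.0000,0); λ=-9 ⇒ h* = (3)/9 = 0.3333.

Test eqn y'=λy, z=hλ:
  y_{n+1} = y_n + z·[5/6·y_n + 1/6·y_{n+1}] ⇒ (1 − 1/6z)y_{n+1} = (1 + 5/6z)y_n
  ⇒ R(z) = (1 + 5/6z)/(1 − 1/6z).

Boundary: |R(x)|=1, x<0.
x=-0.4: |R|=0.6250
R=−1: 1+5/6x = −1+1/6x ⇒ -2/3x=2 ⇒ x=2/(-2/3)=-3.0000
Confirm numerically:
  x=-2.886: |R|=0.94868 <1
  x=-1.940: |R|=0.46599 <1
  x=-1.287: |R|=0.05970 <1
  x=-3.452: |R|=1.19128 >1
  x=-3.394: |R|=1.16777 >1
  x=-3.283: |R|=1.12194 >1
Interval (-3.0000, 0).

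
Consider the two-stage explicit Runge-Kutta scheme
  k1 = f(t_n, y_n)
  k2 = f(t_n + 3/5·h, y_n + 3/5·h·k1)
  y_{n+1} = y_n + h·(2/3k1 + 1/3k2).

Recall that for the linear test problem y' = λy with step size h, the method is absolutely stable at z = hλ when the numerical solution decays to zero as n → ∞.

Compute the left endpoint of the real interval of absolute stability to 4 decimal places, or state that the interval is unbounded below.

Set f=λy, z=hλ:
  k1=λy_n ⇒ h·k1=z·y_n;  k2=λ(1+3/5z)y_n ⇒ h·k2=z(1+3/5z)y_n
  y_{n+1}/y_n = 1 + 2/3z + 1/3z(1+3/5z) = 1 + z + 1/5z²
  R(z) = 1 + z + 1/5z².

Need |R(x)|<1, x<0.
x=-0.79: |R|=0.3348
R=1: x+1/5x²=0 ⇒ x=−5=-5.0000; min R=1−1/(4·1/5)=-0.2500>−1
Confirm numerically:
  x=-4.627: |R|=0.65483 <1
  x=-3.882: |R|=0.13198 <1
  x=-3.592: |R|=0.01151 <1
  x=-3.258: |R|=0.13509 <1
  x=-5.550: |R|=1.61050 >1
  x=-5.435: |R|=1.47284 >1
  x=-5.237: |R|=1.24823 >1
Stable set (-5.0000, 0).

z* = -5.0000.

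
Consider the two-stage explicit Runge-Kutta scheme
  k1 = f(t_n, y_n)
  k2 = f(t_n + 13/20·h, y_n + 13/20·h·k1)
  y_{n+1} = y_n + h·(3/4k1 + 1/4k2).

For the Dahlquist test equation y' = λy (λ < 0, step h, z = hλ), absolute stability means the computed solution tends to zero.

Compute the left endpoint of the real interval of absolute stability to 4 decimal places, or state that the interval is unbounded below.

With y'=λy (z=hλ):
  k1=λy_n ⇒ h·k1=z·y_n;  k2=λ(1+13/20z)y_n ⇒ h·k2=z(1+13/20z)y_n
  y_{n+1}/y_n = 1 + 3/4z + 1/4z(1+13/20z) = 1 + z + 13/80z²
  ⇒ R(z) = 1 + z + 13/80z².

Boundary: |R(x)|=1, x<0.
x=-1.73: |R|=0.2437
R=1: x+13/80x²=0 ⇒ x=−80/13=-6.1538; min R=1−1/(4·13/80)=-0.5385>−1
Confirm numerically:
  x=-4.657: |R|=0.13276 <1
  x=-4.096: |R|=0.36970 <1
  x=-2.662: |R|=0.51049 <1
  x=-6.556: |R|=1.42843 >1
  x=-6.369: |R|=1.22268 >1
  x=-6.290: |R|=1.13917 >1
Stable set (-6.1538, 0).

left endpoint -6.1538.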